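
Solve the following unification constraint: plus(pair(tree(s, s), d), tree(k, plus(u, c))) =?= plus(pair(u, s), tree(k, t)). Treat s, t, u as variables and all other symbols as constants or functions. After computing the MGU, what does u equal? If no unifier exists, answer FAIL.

tree(d, d)

Decompose plus/2: pair(tree(s, s), d) =?= pair(u, s),  tree(k, plus(u, c)) =?= tree(k, t).
Decompose pair/2: tree(s, s) =?= u,  d =?= s.
Bind u := tree(s, s); substituting into the one remaining equation that mentions u gives: tree(k, plus(tree(s, s), c)) =?= tree(k, t).
Bind s := d; substituting into the remaining equation gives: tree(k, plus(tree(d, d), c)) =?= tree(k, t). Substituting into the earlier binding gives u := tree(d, d).
Decompose tree/2: k =?= k,  plus(tree(d, d), c) =?= t.
Delete trivial equation k =?= k.
Bind t := plus(tree(d, d), c).
MGU = { u := tree(d, d), s := d, t := plus(tree(d, d), c) }, so u := tree(d, d).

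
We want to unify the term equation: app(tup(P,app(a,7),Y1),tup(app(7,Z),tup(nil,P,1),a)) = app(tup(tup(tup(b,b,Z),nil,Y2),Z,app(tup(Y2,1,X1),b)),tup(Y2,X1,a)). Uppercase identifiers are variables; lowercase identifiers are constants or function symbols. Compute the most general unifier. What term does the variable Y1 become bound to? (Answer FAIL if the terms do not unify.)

app(tup(app(7,app(a,7)),1,tup(nil,tup(tup(b,b,app(a,7)),nil,app(7,app(a,7))),1)),b)

Decompose app/2: tup(P,app(a,7),Y1) = tup(tup(tup(b,b,Z),nil,Y2),Z,app(tup(Y2,1,X1),b)),  tup(app(7,Z),tup(nil,P,1),a) = tup(Y2,X1,a).
Decompose tup/3: P = tup(tup(b,b,Z),nil,Y2),  app(a,7) = Z,  Y1 = app(tup(Y2,1,X1),b).
Bind P := tup(tup(b,b,Z),nil,Y2); substituting into the one remaining equation that mentions P gives: tup(app(7,Z),tup(nil,tup(tup(b,b,Z),nil,Y2),1),a) = tup(Y2,X1,a).
Bind Z := app(a,7); substituting into the one remaining equation that mentions Z gives: tup(app(7,app(a,7)),tup(nil,tup(tup(b,b,app(a,7)),nil,Y2),1),a) = tup(Y2,X1,a). Substituting into the earlier binding gives P := tup(tup(b,b,app(a,7)),nil,Y2).
Bind Y1 := app(tup(Y2,1,X1),b); no other remaining equation mentions Y1.
Decompose tup/3: app(7,app(a,7)) = Y2,  tup(nil,tup(tup(b,b,app(a,7)),nil,Y2),1) = X1,  a = a.
Bind Y2 := app(7,app(a,7)); substituting into the one remaining equation that mentions Y2 gives: tup(nil,tup(tup(b,b,app(a,7)),nil,app(7,app(a,7))),1) = X1. Substituting into the earlier bindings gives P := tup(tup(b,b,app(a,7)),nil,app(7,app(a,7))), Y1 := app(tup(app(7,app(a,7)),1,X1),b).
Bind X1 := tup(nil,tup(tup(b,b,app(a,7)),nil,app(7,app(a,7))),1); no other remaining equation mentions X1. Substituting into the earlier binding gives Y1 := app(tup(app(7,app(a,7)),1,tup(nil,tup(tup(b,b,app(a,7)),nil,app(7,app(a,7))),1)),b).
Delete trivial equation a = a.
MGU = { P := tup(tup(b,b,app(a,7)),nil,app(7,app(a,7))), Z := app(a,7), Y1 := app(tup(app(7,app(a,7)),1,tup(nil,tup(tup(b,b,app(a,7)),nil,app(7,app(a,7))),1)),b), Y2 := app(7,app(a,7)), X1 := tup(nil,tup(tup(b,b,app(a,7)),nil,app(7,app(a,7))),1) }, so Y1 := app(tup(app(7,app(a,7)),1,tup(nil,tup(tup(b,b,app(a,7)),nil,app(7,app(a,7))),1)),b).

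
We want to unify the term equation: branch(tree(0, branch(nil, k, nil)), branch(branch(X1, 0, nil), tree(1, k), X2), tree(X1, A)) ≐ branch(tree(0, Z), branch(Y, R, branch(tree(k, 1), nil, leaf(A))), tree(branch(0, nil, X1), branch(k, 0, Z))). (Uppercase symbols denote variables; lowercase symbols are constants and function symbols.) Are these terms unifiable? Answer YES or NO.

NO

Decompose branch/3: tree(0, branch(nil, k, nil)) ≐ tree(0, Z),  branch(branch(X1, 0, nil), tree(1, k), X2) ≐ branch(Y, R, branch(tree(k, 1), nil, leaf(A))),  tree(X1, A) ≐ tree(branch(0, nil, X1), branch(k, 0, Z)).
Decompose tree/2: 0 ≐ 0,  branch(nil, k, nil) ≐ Z.
Delete trivial equation 0 ≐ 0.
Bind Z := branch(nil, k, nil); substituting into the one remaining equation that mentions Z gives: tree(X1, A) ≐ tree(branch(0, nil, X1), branch(k, 0, branch(nil, k, nil))).
Decompose branch/3: branch(X1, 0, nil) ≐ Y,  tree(1, k) ≐ R,  X2 ≐ branch(tree(k, 1), nil, leaf(A)).
Bind Y := branch(X1, 0, nil); no other remaining equation mentions Y.
Bind R := tree(1, k); no other remaining equation mentions R.
Bind X2 := branch(tree(k, 1), nil, leaf(A)); no other remaining equation mentions X2.
Decompose tree/2: X1 ≐ branch(0, nil, X1),  A ≐ branch(k, 0, branch(nil, k, nil)).
Occurs check fails: X1 occurs in branch(0, nil, X1); the equation X1 ≐ branch(0, nil, X1) has no finite solution.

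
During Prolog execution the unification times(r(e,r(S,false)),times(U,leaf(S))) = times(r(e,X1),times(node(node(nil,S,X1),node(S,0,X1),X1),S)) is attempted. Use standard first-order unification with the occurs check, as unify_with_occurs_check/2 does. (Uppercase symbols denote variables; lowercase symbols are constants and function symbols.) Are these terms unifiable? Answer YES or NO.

NO

Decompose times/2: r(e,r(S,false)) = r(e,X1),  times(U,leaf(S)) = times(node(node(nil,S,X1),node(S,0,X1),X1),S).
Decompose r/2: e = e,  r(S,false) = X1.
Delete trivial equation e = e.
Bind X1 := r(S,false); substituting into the remaining equation gives: times(U,leaf(S)) = times(node(node(nil,S,r(S,false)),node(S,0,r(S,false)),r(S,false)),S).
Decompose times/2: U = node(node(nil,S,r(S,false)),node(S,0,r(S,false)),r(S,false)),  leaf(S) = S.
Bind U := node(node(nil,S,r(S,false)),node(S,0,r(S,false)),r(S,false)); no other remaining equation mentions U.
Occurs check fails: S occurs in leaf(S); the equation S = leaf(S) has no finite solution.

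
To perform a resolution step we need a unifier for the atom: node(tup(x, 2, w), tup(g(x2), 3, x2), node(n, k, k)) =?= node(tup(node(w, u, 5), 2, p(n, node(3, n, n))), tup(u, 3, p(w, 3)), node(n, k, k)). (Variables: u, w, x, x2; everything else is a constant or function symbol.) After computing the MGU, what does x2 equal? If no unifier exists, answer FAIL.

p(p(n, node(3, n, n)), 3)

Decompose node/3: tup(x, 2, w) =?= tup(node(w, u, 5), 2, p(n, node(3, n, n))),  tup(g(x2), 3, x2) =?= tup(u, 3, p(w, 3)),  node(n, k, k) =?= node(n, k, k).
Decompose tup/3: x =?= node(w, u, 5),  2 =?= 2,  w =?= p(n, node(3, n, n)).
Bind x := node(w, u, 5); no other remaining equation mentions x.
Delete trivial equation 2 =?= 2.
Bind w := p(n, node(3, n, n)); substituting into the one remaining equation that mentions w gives: tup(g(x2), 3, x2) =?= tup(u, 3, p(p(n, node(3, n, n)), 3)). Substituting into the earlier binding gives x := node(p(n, node(3, n, n)), u, 5).
Decompose tup/3: g(x2) =?= u,  3 =?= 3,  x2 =?= p(p(n, node(3, n, n)), 3).
Bind u := g(x2); no other remaining equation mentions u. Substituting into the earlier binding gives x := node(p(n, node(3, n, n)), g(x2), 5).
Delete trivial equation 3 =?= 3.
Bind x2 := p(p(n, node(3, n, n)), 3); no other remaining equation mentions x2. Substituting into the earlier bindings gives x := node(p(n, node(3, n, n)), g(p(p(n, node(3, n, n)), 3)), 5), u := g(p(p(n, node(3, n, n)), 3)).
Delete trivial equation node(n, k, k) =?= node(n, k, k).
MGU = { x ↦ node(p(n, node(3, n, n)), g(p(p(n, node(3, n, n)), 3)), 5), w ↦ p(n, node(3, n, n)), u ↦ g(p(p(n, node(3, n, n)), 3)), x2 ↦ p(p(n, node(3, n, n)), 3) }, so x2 ↦ p(p(n, node(3, n, n)), 3).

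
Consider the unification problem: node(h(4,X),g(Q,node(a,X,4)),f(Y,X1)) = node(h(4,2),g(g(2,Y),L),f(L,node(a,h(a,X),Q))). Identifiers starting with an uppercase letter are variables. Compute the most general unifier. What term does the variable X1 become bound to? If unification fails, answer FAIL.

Decompose node/3: h(4,X) = h(4,2),  g(Q,node(a,X,4)) = g(g(2,Y),L),  f(Y,X1) = f(L,node(a,h(a,X),Q)).
Decompose h/2: 4 = 4,  X = 2.
Delete trivial equation 4 = 4.
Bind X := 2; substituting into the remaining equations gives: g(Q,node(a,2,4)) = g(g(2,Y),L),  f(Y,X1) = f(L,node(a,h(a,2),Q)).
Decompose g/2: Q = g(2,Y),  node(a,2,4) = L.
Bind Q := g(2,Y); substituting into the one remaining equation that mentions Q gives: f(Y,X1) = f(L,node(a,h(a,2),g(2,Y))).
Bind L := node(a,2,4); substituting into the remaining equation gives: f(Y,X1) = f(node(a,2,4),node(a,h(a,2),g(2,Y))).
Decompose f/2: Y = node(a,2,4),  X1 = node(a,h(a,2),g(2,Y)).
Bind Y := node(a,2,4); substituting into the remaining equation gives: X1 = node(a,h(a,2),g(2,node(a,2,4))). Substituting into the earlier binding gives Q := g(2,node(a,2,4)).
Bind X1 := node(a,h(a,2),g(2,node(a,2,4))).
MGU = { X -> 2, Q -> g(2,node(a,2,4)), L -> node(a,2,4), Y -> node(a,2,4), X1 -> node(a,h(a,2),g(2,node(a,2,4))) }, so X1 -> node(a,h(a,2),g(2,node(a,2,4))).

node(a,h(a,2),g(2,node(a,2,4)))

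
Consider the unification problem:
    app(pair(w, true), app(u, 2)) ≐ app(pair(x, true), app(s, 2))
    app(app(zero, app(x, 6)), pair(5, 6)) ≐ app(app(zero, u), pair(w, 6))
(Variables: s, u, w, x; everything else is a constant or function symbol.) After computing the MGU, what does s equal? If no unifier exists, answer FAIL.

Decompose app/2: pair(w, true) ≐ pair(x, true),  app(u, 2) ≐ app(s, 2).
Decompose pair/2: w ≐ x,  true ≐ true.
Bind w := x; substituting into the one remaining equation that mentions w gives: app(app(zero, app(x, 6)), pair(5, 6)) ≐ app(app(zero, u), pair(x, 6)).
Delete trivial equation true ≐ true.
Decompose app/2: u ≐ s,  2 ≐ 2.
Bind u := s; substituting into the one remaining equation that mentions u gives: app(app(zero, app(x, 6)), pair(5, 6)) ≐ app(app(zero, s), pair(x, 6)).
Delete trivial equation 2 ≐ 2.
Decompose app/2: app(zero, app(x, 6)) ≐ app(zero, s),  pair(5, 6) ≐ pair(x, 6).
Decompose app/2: zero ≐ zero,  app(x, 6) ≐ s.
Delete trivial equation zero ≐ zero.
Bind s := app(x, 6); no other remaining equation mentions s. Substituting into the earlier binding gives u := app(x, 6).
Decompose pair/2: 5 ≐ x,  6 ≐ 6.
Bind x := 5; no other remaining equation mentions x. Substituting into the earlier bindings gives w := 5, u := app(5, 6), s := app(5, 6).
Delete trivial equation 6 ≐ 6.
MGU = { w := 5, u := app(5, 6), s := app(5, 6), x := 5 }, so s := app(5, 6).

app(5, 6)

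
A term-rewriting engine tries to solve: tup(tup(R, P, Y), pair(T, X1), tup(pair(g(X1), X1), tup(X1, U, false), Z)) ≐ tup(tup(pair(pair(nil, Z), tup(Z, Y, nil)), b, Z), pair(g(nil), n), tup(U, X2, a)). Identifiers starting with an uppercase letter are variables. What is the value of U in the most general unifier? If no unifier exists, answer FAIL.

pair(g(n), n)

Decompose tup/3: tup(R, P, Y) ≐ tup(pair(pair(nil, Z), tup(Z, Y, nil)), b, Z),  pair(T, X1) ≐ pair(g(nil), n),  tup(pair(g(X1), X1), tup(X1, U, false), Z) ≐ tup(U, X2, a).
Decompose tup/3: R ≐ pair(pair(nil, Z), tup(Z, Y, nil)),  P ≐ b,  Y ≐ Z.
Bind R := pair(pair(nil, Z), tup(Z, Y, nil)); no other remaining equation mentions R.
Bind P := b; no other remaining equation mentions P.
Bind Y := Z; no other remaining equation mentions Y. Substituting into the earlier binding gives R := pair(pair(nil, Z), tup(Z, Z, nil)).
Decompose pair/2: T ≐ g(nil),  X1 ≐ n.
Bind T := g(nil); no other remaining equation mentions T.
Bind X1 := n; substituting into the remaining equation gives: tup(pair(g(n), n), tup(n, U, false), Z) ≐ tup(U, X2, a).
Decompose tup/3: pair(g(n), n) ≐ U,  tup(n, U, false) ≐ X2,  Z ≐ a.
Bind U := pair(g(n), n); substituting into the one remaining equation that mentions U gives: tup(n, pair(g(n), n), false) ≐ X2.
Bind X2 := tup(n, pair(g(n), n), false); no other remaining equation mentions X2.
Bind Z := a. Substituting into the earlier bindings gives R := pair(pair(nil, a), tup(a, a, nil)), Y := a.
MGU = { R ↦ pair(pair(nil, a), tup(a, a, nil)), P ↦ b, Y ↦ a, T ↦ g(nil), X1 ↦ n, U ↦ pair(g(n), n), X2 ↦ tup(n, pair(g(n), n), false), Z ↦ a }, so U ↦ pair(g(n), n).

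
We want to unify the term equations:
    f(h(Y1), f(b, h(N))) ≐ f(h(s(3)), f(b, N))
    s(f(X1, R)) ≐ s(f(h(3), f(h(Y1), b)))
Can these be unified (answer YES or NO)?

NO

Decompose f/2: h(Y1) ≐ h(s(3)),  f(b, h(N)) ≐ f(b, N).
Decompose h/1: Y1 ≐ s(3).
Bind Y1 := s(3); substituting into the one remaining equation that mentions Y1 gives: s(f(X1, R)) ≐ s(f(h(3), f(h(s(3)), b))).
Decompose f/2: b ≐ b,  h(N) ≐ N.
Delete trivial equation b ≐ b.
Occurs check fails: N occurs in h(N); the equation N ≐ h(N) has no finite solution.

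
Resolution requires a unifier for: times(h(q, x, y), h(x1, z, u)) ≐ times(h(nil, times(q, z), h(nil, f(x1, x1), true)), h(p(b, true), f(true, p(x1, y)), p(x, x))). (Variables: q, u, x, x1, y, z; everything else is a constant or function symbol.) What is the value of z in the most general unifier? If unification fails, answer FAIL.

f(true, p(p(b, true), h(nil, f(p(b, true), p(b, true)), true)))

Decompose times/2: h(q, x, y) ≐ h(nil, times(q, z), h(nil, f(x1, x1), true)),  h(x1, z, u) ≐ h(p(b, true), f(true, p(x1, y)), p(x, x)).
Decompose h/3: q ≐ nil,  x ≐ times(q, z),  y ≐ h(nil, f(x1, x1), true).
Bind q := nil; substituting into the one remaining equation that mentions q gives: x ≐ times(nil, z).
Bind x := times(nil, z); substituting into the one remaining equation that mentions x gives: h(x1, z, u) ≐ h(p(b, true), f(true, p(x1, y)), p(times(nil, z), times(nil, z))).
Bind y := h(nil, f(x1, x1), true); substituting into the remaining equation gives: h(x1, z, u) ≐ h(p(b, true), f(true, p(x1, h(nil, f(x1, x1), true))), p(times(nil, z), times(nil, z))).
Decompose h/3: x1 ≐ p(b, true),  z ≐ f(true, p(x1, h(nil, f(x1, x1), true))),  u ≐ p(times(nil, z), times(nil, z)).
Bind x1 := p(b, true); substituting into the one remaining equation that mentions x1 gives: z ≐ f(true, p(p(b, true), h(nil, f(p(b, true), p(b, true)), true))). Substituting into the earlier binding gives y := h(nil, f(p(b, true), p(b, true)), true).
Bind z := f(true, p(p(b, true), h(nil, f(p(b, true), p(b, true)), true))); substituting into the remaining equation gives: u ≐ p(times(nil, f(true, p(p(b, true), h(nil, f(p(b, true), p(b, true)), true)))), times(nil, f(true, p(p(b, true), h(nil, f(p(b, true), p(b, true)), true))))). Substituting into the earlier binding gives x := times(nil, f(true, p(p(b, true), h(nil, f(p(b, true), p(b, true)), true)))).
Bind u := p(times(nil, f(true, p(p(b, true), h(nil, f(p(b, true), p(b, true)), true)))), times(nil, f(true, p(p(b, true), h(nil, f(p(b, true), p(b, true)), true))))).
MGU = { q ↦ nil, x ↦ times(nil, f(true, p(p(b, true), h(nil, f(p(b, true), p(b, true)), true)))), y ↦ h(nil, f(p(b, true), p(b, true)), true), x1 ↦ p(b, true), z ↦ f(true, p(p(b, true), h(nil, f(p(b, true), p(b, true)), true))), u ↦ p(times(nil, f(true, p(p(b, true), h(nil, f(p(b, true), p(b, true)), true)))), times(nil, f(true, p(p(b, true), h(nil, f(p(b, true), p(b, true)), true))))) }, so z ↦ f(true, p(p(b, true), h(nil, f(p(b, true), p(b, true)), true))).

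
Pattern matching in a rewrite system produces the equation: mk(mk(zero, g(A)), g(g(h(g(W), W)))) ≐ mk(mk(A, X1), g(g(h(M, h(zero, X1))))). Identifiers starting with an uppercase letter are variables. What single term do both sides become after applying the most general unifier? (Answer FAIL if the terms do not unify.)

mk(mk(zero, g(zero)), g(g(h(g(h(zero, g(zero))), h(zero, g(zero))))))

Decompose mk/2: mk(zero, g(A)) ≐ mk(A, X1),  g(g(h(g(W), W))) ≐ g(g(h(M, h(zero, X1)))).
Decompose mk/2: zero ≐ A,  g(A) ≐ X1.
Bind A := zero; substituting into the one remaining equation that mentions A gives: g(zero) ≐ X1.
Bind X1 := g(zero); substituting into the remaining equation gives: g(g(h(g(W), W))) ≐ g(g(h(M, h(zero, g(zero))))).
Decompose g/1: g(h(g(W), W)) ≐ g(h(M, h(zero, g(zero)))).
Decompose g/1: h(g(W), W) ≐ h(M, h(zero, g(zero))).
Decompose h/2: g(W) ≐ M,  W ≐ h(zero, g(zero)).
Bind M := g(W); no other remaining equation mentions M.
Bind W := h(zero, g(zero)). Substituting into the earlier binding gives M := g(h(zero, g(zero))).
Applying the MGU to either side gives mk(mk(zero, g(zero)), g(g(h(g(h(zero, g(zero))), h(zero, g(zero)))))).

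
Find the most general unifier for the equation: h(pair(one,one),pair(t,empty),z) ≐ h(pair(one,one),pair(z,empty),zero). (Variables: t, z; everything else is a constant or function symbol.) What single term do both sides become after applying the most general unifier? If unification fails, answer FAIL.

h(pair(one,one),pair(zero,empty),zero)

Decompose h/3: pair(one,one) ≐ pair(one,one),  pair(t,empty) ≐ pair(z,empty),  z ≐ zero.
Delete trivial equation pair(one,one) ≐ pair(one,one).
Decompose pair/2: t ≐ z,  empty ≐ empty.
Bind t := z; no other remaining equation mentions t.
Delete trivial equation empty ≐ empty.
Bind z := zero. Substituting into the earlier binding gives t := zero.
Applying the MGU to either side gives h(pair(one,one),pair(zero,empty),zero).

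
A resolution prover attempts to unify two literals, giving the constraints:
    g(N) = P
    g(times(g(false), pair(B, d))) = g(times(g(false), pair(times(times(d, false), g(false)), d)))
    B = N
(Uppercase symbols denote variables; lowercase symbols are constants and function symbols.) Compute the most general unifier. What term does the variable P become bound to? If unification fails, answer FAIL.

Bind P := g(N); no other remaining equation mentions P.
Decompose g/1: times(g(false), pair(B, d)) = times(g(false), pair(times(times(d, false), g(false)), d)).
Decompose times/2: g(false) = g(false),  pair(B, d) = pair(times(times(d, false), g(false)), d).
Delete trivial equation g(false) = g(false).
Decompose pair/2: B = times(times(d, false), g(false)),  d = d.
Bind B := times(times(d, false), g(false)); substituting into the one remaining equation that mentions B gives: times(times(d, false), g(false)) = N.
Delete trivial equation d = d.
Bind N := times(times(d, false), g(false)). Substituting into the earlier binding gives P := g(times(times(d, false), g(false))).
MGU = { P := g(times(times(d, false), g(false))), B := times(times(d, false), g(false)), N := times(times(d, false), g(false)) }, so P := g(times(times(d, false), g(false))).

g(times(times(d, false), g(false)))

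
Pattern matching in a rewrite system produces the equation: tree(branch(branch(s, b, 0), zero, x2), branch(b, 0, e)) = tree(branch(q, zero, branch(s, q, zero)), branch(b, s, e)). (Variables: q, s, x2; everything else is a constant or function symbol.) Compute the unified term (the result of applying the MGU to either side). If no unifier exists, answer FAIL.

Decompose tree/2: branch(branch(s, b, 0), zero, x2) = branch(q, zero, branch(s, q, zero)),  branch(b, 0, e) = branch(b, s, e).
Decompose branch/3: branch(s, b, 0) = q,  zero = zero,  x2 = branch(s, q, zero).
Bind q := branch(s, b, 0); substituting into the one remaining equation that mentions q gives: x2 = branch(s, branch(s, b, 0), zero).
Delete trivial equation zero = zero.
Bind x2 := branch(s, branch(s, b, 0), zero); no other remaining equation mentions x2.
Decompose branch/3: b = b,  0 = s,  e = e.
Delete trivial equation b = b.
Bind s := 0; no other remaining equation mentions s. Substituting into the earlier bindings gives q := branch(0, b, 0), x2 := branch(0, branch(0, b, 0), zero).
Delete trivial equation e = e.
Applying the MGU to either side gives tree(branch(branch(0, b, 0), zero, branch(0, branch(0, b, 0), zero)), branch(b, 0, e)).

tree(branch(branch(0, b, 0), zero, branch(0, branch(0, b, 0), zero)), branch(b, 0, e))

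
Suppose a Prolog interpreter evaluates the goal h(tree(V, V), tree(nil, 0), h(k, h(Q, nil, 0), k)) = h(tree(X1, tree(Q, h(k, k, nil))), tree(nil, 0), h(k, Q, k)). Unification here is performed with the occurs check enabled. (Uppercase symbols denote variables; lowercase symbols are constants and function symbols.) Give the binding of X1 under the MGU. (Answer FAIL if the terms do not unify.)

FAIL

Decompose h/3: tree(V, V) = tree(X1, tree(Q, h(k, k, nil))),  tree(nil, 0) = tree(nil, 0),  h(k, h(Q, nil, 0), k) = h(k, Q, k).
Decompose tree/2: V = X1,  V = tree(Q, h(k, k, nil)).
Bind V := X1; substituting into the one remaining equation that mentions V gives: X1 = tree(Q, h(k, k, nil)).
Bind X1 := tree(Q, h(k, k, nil)); no other remaining equation mentions X1. Substituting into the earlier binding gives V := tree(Q, h(k, k, nil)).
Delete trivial equation tree(nil, 0) = tree(nil, 0).
Decompose h/3: k = k,  h(Q, nil, 0) = Q,  k = k.
Delete trivial equation k = k.
Occurs check fails: Q occurs in h(Q, nil, 0); the equation Q = h(Q, nil, 0) has no finite solution.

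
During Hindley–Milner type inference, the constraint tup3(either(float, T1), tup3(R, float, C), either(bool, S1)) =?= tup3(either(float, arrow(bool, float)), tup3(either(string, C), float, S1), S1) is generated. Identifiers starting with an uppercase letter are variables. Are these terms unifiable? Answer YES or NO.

NO

Decompose tup3/3: either(float, T1) =?= either(float, arrow(bool, float)),  tup3(R, float, C) =?= tup3(either(string, C), float, S1),  either(bool, S1) =?= S1.
Decompose either/2: float =?= float,  T1 =?= arrow(bool, float).
Delete trivial equation float =?= float.
Bind T1 := arrow(bool, float); no other remaining equation mentions T1.
Decompose tup3/3: R =?= either(string, C),  float =?= float,  C =?= S1.
Bind R := either(string, C); no other remaining equation mentions R.
Delete trivial equation float =?= float.
Bind C := S1; no other remaining equation mentions C. Substituting into the earlier binding gives R := either(string, S1).
Occurs check fails: S1 occurs in either(bool, S1); the equation S1 =?= either(bool, S1) has no finite solution.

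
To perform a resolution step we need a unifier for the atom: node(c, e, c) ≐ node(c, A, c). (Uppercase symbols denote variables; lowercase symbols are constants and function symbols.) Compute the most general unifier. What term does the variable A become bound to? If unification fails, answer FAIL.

e

Decompose node/3: c ≐ c,  e ≐ A,  c ≐ c.
Delete trivial equation c ≐ c.
Bind A := e; no other remaining equation mentions A.
Delete trivial equation c ≐ c.
MGU = { A ↦ e }, so A ↦ e.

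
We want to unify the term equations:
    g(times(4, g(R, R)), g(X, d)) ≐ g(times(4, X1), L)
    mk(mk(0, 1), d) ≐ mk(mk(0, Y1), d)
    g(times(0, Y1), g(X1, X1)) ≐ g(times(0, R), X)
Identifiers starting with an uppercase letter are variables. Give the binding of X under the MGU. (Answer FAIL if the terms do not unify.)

Decompose g/2: times(4, g(R, R)) ≐ times(4, X1),  g(X, d) ≐ L.
Decompose times/2: 4 ≐ 4,  g(R, R) ≐ X1.
Delete trivial equation 4 ≐ 4.
Bind X1 := g(R, R); substituting into the one remaining equation that mentions X1 gives: g(times(0, Y1), g(g(R, R), g(R, R))) ≐ g(times(0, R), X).
Bind L := g(X, d); no other remaining equation mentions L.
Decompose mk/2: mk(0, 1) ≐ mk(0, Y1),  d ≐ d.
Decompose mk/2: 0 ≐ 0,  1 ≐ Y1.
Delete trivial equation 0 ≐ 0.
Bind Y1 := 1; substituting into the one remaining equation that mentions Y1 gives: g(times(0, 1), g(g(R, R), g(R, R))) ≐ g(times(0, R), X).
Delete trivial equation d ≐ d.
Decompose g/2: times(0, 1) ≐ times(0, R),  g(g(R, R), g(R, R)) ≐ X.
Decompose times/2: 0 ≐ 0,  1 ≐ R.
Delete trivial equation 0 ≐ 0.
Bind R := 1; substituting into the remaining equation gives: g(g(1, 1), g(1, 1)) ≐ X. Substituting into the earlier binding gives X1 := g(1, 1).
Bind X := g(g(1, 1), g(1, 1)). Substituting into the earlier binding gives L := g(g(g(1, 1), g(1, 1)), d).
MGU = { X1 -> g(1, 1), L -> g(g(g(1, 1), g(1, 1)), d), Y1 -> 1, R -> 1, X -> g(g(1, 1), g(1, 1)) }, so X -> g(g(1, 1), g(1, 1)).

g(g(1, 1), g(1, 1))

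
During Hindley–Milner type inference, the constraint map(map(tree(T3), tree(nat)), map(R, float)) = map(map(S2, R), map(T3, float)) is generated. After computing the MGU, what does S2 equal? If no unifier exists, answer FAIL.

Decompose map/2: map(tree(T3), tree(nat)) = map(S2, R),  map(R, float) = map(T3, float).
Decompose map/2: tree(T3) = S2,  tree(nat) = R.
Bind S2 := tree(T3); no other remaining equation mentions S2.
Bind R := tree(nat); substituting into the remaining equation gives: map(tree(nat), float) = map(T3, float).
Decompose map/2: tree(nat) = T3,  float = float.
Bind T3 := tree(nat); no other remaining equation mentions T3. Substituting into the earlier binding gives S2 := tree(tree(nat)).
Delete trivial equation float = float.
MGU = { S2 := tree(tree(nat)), R := tree(nat), T3 := tree(nat) }, so S2 := tree(tree(nat)).

tree(tree(nat))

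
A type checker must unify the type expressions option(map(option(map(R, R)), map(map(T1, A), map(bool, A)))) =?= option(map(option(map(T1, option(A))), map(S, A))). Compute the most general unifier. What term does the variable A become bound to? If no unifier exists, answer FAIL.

Decompose option/1: map(option(map(R, R)), map(map(T1, A), map(bool, A))) =?= map(option(map(T1, option(A))), map(S, A)).
Decompose map/2: option(map(R, R)) =?= option(map(T1, option(A))),  map(map(T1, A), map(bool, A)) =?= map(S, A).
Decompose option/1: map(R, R) =?= map(T1, option(A)).
Decompose map/2: R =?= T1,  R =?= option(A).
Bind R := T1; substituting into the one remaining equation that mentions R gives: T1 =?= option(A).
Bind T1 := option(A); substituting into the remaining equation gives: map(map(option(A), A), map(bool, A)) =?= map(S, A). Substituting into the earlier binding gives R := option(A).
Decompose map/2: map(option(A), A) =?= S,  map(bool, A) =?= A.
Bind S := map(option(A), A); no other remaining equation mentions S.
Occurs check fails: A occurs in map(bool, A); the equation A =?= map(bool, A) has no finite solution.

FAIL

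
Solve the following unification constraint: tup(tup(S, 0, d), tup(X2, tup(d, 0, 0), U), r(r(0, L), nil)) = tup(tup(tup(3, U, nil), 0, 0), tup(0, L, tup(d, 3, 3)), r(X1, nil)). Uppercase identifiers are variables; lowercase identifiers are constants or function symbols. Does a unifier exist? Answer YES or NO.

NO

Decompose tup/3: tup(S, 0, d) = tup(tup(3, U, nil), 0, 0),  tup(X2, tup(d, 0, 0), U) = tup(0, L, tup(d, 3, 3)),  r(r(0, L), nil) = r(X1, nil).
Decompose tup/3: S = tup(3, U, nil),  0 = 0,  d = 0.
Bind S := tup(3, U, nil); no other remaining equation mentions S.
Delete trivial equation 0 = 0.
Clash: constants d and 0 differ; no unifier exists.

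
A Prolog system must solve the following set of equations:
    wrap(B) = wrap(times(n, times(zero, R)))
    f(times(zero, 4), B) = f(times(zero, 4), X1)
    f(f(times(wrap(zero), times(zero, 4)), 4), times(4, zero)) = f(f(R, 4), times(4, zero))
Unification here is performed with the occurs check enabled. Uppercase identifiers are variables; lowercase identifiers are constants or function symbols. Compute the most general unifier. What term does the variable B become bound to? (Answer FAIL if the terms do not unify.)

Decompose wrap/1: B = times(n, times(zero, R)).
Bind B := times(n, times(zero, R)); substituting into the one remaining equation that mentions B gives: f(times(zero, 4), times(n, times(zero, R))) = f(times(zero, 4), X1).
Decompose f/2: times(zero, 4) = times(zero, 4),  times(n, times(zero, R)) = X1.
Delete trivial equation times(zero, 4) = times(zero, 4).
Bind X1 := times(n, times(zero, R)); no other remaining equation mentions X1.
Decompose f/2: f(times(wrap(zero), times(zero, 4)), 4) = f(R, 4),  times(4, zero) = times(4, zero).
Decompose f/2: times(wrap(zero), times(zero, 4)) = R,  4 = 4.
Bind R := times(wrap(zero), times(zero, 4)); no other remaining equation mentions R. Substituting into the earlier bindings gives B := times(n, times(zero, times(wrap(zero), times(zero, 4)))), X1 := times(n, times(zero, times(wrap(zero), times(zero, 4)))).
Delete trivial equation 4 = 4.
Delete trivial equation times(4, zero) = times(4, zero).
MGU = { B ↦ times(n, times(zero, times(wrap(zero), times(zero, 4)))), X1 ↦ times(n, times(zero, times(wrap(zero), times(zero, 4)))), R ↦ times(wrap(zero), times(zero, 4)) }, so B ↦ times(n, times(zero, times(wrap(zero), times(zero, 4)))).

times(n, times(zero, times(wrap(zero), times(zero, 4))))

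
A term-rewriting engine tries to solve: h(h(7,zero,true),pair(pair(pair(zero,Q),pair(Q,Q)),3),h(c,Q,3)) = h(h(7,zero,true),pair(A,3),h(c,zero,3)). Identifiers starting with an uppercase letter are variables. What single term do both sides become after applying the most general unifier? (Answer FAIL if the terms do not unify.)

Decompose h/3: h(7,zero,true) = h(7,zero,true),  pair(pair(pair(zero,Q),pair(Q,Q)),3) = pair(A,3),  h(c,Q,3) = h(c,zero,3).
Delete trivial equation h(7,zero,true) = h(7,zero,true).
Decompose pair/2: pair(pair(zero,Q),pair(Q,Q)) = A,  3 = 3.
Bind A := pair(pair(zero,Q),pair(Q,Q)); no other remaining equation mentions A.
Delete trivial equation 3 = 3.
Decompose h/3: c = c,  Q = zero,  3 = 3.
Delete trivial equation c = c.
Bind Q := zero; no other remaining equation mentions Q. Substituting into the earlier binding gives A := pair(pair(zero,zero),pair(zero,zero)).
Delete trivial equation 3 = 3.
Applying the MGU to either side gives h(h(7,zero,true),pair(pair(pair(zero,zero),pair(zero,zero)),3),h(c,zero,3)).

h(h(7,zero,true),pair(pair(pair(zero,zero),pair(zero,zero)),3),h(c,zero,3))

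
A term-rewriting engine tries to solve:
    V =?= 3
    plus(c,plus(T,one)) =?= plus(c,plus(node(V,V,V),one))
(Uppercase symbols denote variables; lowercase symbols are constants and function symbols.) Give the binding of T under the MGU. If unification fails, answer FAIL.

node(3,3,3)

Bind V := 3; substituting into the remaining equation gives: plus(c,plus(T,one)) =?= plus(c,plus(node(3,3,3),one)).
Decompose plus/2: c =?= c,  plus(T,one) =?= plus(node(3,3,3),one).
Delete trivial equation c =?= c.
Decompose plus/2: T =?= node(3,3,3),  one =?= one.
Bind T := node(3,3,3); no other remaining equation mentions T.
Delete trivial equation one =?= one.
MGU = { V := 3, T := node(3,3,3) }, so T := node(3,3,3).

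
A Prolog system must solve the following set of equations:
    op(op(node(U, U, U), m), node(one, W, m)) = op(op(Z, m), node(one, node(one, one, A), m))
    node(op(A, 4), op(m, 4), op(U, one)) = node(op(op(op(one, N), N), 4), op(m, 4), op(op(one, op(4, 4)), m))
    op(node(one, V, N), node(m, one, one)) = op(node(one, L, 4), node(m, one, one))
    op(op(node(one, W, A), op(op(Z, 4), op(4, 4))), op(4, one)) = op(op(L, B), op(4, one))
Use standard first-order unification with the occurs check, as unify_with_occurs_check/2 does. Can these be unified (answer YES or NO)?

Decompose op/2: op(node(U, U, U), m) = op(Z, m),  node(one, W, m) = node(one, node(one, one, A), m).
Decompose op/2: node(U, U, U) = Z,  m = m.
Bind Z := node(U, U, U); substituting into the one remaining equation that mentions Z gives: op(op(node(one, W, A), op(op(node(U, U, U), 4), op(4, 4))), op(4, one)) = op(op(L, B), op(4, one)).
Delete trivial equation m = m.
Decompose node/3: one = one,  W = node(one, one, A),  m = m.
Delete trivial equation one = one.
Bind W := node(one, one, A); substituting into the one remaining equation that mentions W gives: op(op(node(one, node(one, one, A), A), op(op(node(U, U, U), 4), op(4, 4))), op(4, one)) = op(op(L, B), op(4, one)).
Delete trivial equation m = m.
Decompose node/3: op(A, 4) = op(op(op(one, N), N), 4),  op(m, 4) = op(m, 4),  op(U, one) = op(op(one, op(4, 4)), m).
Decompose op/2: A = op(op(one, N), N),  4 = 4.
Bind A := op(op(one, N), N); substituting into the one remaining equation that mentions A gives: op(op(node(one, node(one, one, op(op(one, N), N)), op(op(one, N), N)), op(op(node(U, U, U), 4), op(4, 4))), op(4, one)) = op(op(L, B), op(4, one)). Substituting into the earlier binding gives W := node(one, one, op(op(one, N), N)).
Delete trivial equation 4 = 4.
Delete trivial equation op(m, 4) = op(m, 4).
Decompose op/2: U = op(one, op(4, 4)),  one = m.
Bind U := op(one, op(4, 4)); substituting into the one remaining equation that mentions U gives: op(op(node(one, node(one, one, op(op(one, N), N)), op(op(one, N), N)), op(op(node(op(one, op(4, 4)), op(one, op(4, 4)), op(one, op(4, 4))), 4), op(4, 4))), op(4, one)) = op(op(L, B), op(4, one)). Substituting into the earlier binding gives Z := node(op(one, op(4, 4)), op(one, op(4, 4)), op(one, op(4, 4))).
Clash: constants one and m differ; no unifier exists.

NO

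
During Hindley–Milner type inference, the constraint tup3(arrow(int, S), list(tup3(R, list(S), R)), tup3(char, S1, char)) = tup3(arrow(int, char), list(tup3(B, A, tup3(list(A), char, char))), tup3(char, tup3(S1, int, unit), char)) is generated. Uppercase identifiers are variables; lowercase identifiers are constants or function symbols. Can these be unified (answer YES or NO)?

Decompose tup3/3: arrow(int, S) = arrow(int, char),  list(tup3(R, list(S), R)) = list(tup3(B, A, tup3(list(A), char, char))),  tup3(char, S1, char) = tup3(char, tup3(S1, int, unit), char).
Decompose arrow/2: int = int,  S = char.
Delete trivial equation int = int.
Bind S := char; substituting into the one remaining equation that mentions S gives: list(tup3(R, list(char), R)) = list(tup3(B, A, tup3(list(A), char, char))).
Decompose list/1: tup3(R, list(char), R) = tup3(B, A, tup3(list(A), char, char)).
Decompose tup3/3: R = B,  list(char) = A,  R = tup3(list(A), char, char).
Bind R := B; substituting into the one remaining equation that mentions R gives: B = tup3(list(A), char, char).
Bind A := list(char); substituting into the one remaining equation that mentions A gives: B = tup3(list(list(char)), char, char).
Bind B := tup3(list(list(char)), char, char); no other remaining equation mentions B. Substituting into the earlier binding gives R := tup3(list(list(char)), char, char).
Decompose tup3/3: char = char,  S1 = tup3(S1, int, unit),  char = char.
Delete trivial equation char = char.
Occurs check fails: S1 occurs in tup3(S1, int, unit); the equation S1 = tup3(S1, int, unit) has no finite solution.

NO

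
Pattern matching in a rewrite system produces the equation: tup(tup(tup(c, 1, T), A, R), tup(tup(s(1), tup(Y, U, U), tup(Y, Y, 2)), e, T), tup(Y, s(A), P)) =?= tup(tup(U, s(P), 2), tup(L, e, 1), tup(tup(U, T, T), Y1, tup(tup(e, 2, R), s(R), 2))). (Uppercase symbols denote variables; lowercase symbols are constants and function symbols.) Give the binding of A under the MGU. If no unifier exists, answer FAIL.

Decompose tup/3: tup(tup(c, 1, T), A, R) =?= tup(U, s(P), 2),  tup(tup(s(1), tup(Y, U, U), tup(Y, Y, 2)), e, T) =?= tup(L, e, 1),  tup(Y, s(A), P) =?= tup(tup(U, T, T), Y1, tup(tup(e, 2, R), s(R), 2)).
Decompose tup/3: tup(c, 1, T) =?= U,  A =?= s(P),  R =?= 2.
Bind U := tup(c, 1, T); substituting into the 2 remaining equations that mention U gives: tup(tup(s(1), tup(Y, tup(c, 1, T), tup(c, 1, T)), tup(Y, Y, 2)), e, T) =?= tup(L, e, 1),  tup(Y, s(A), P) =?= tup(tup(tup(c, 1, T), T, T), Y1, tup(tup(e, 2, R), s(R), 2)).
Bind A := s(P); substituting into the one remaining equation that mentions A gives: tup(Y, s(s(P)), P) =?= tup(tup(tup(c, 1, T), T, T), Y1, tup(tup(e, 2, R), s(R), 2)).
Bind R := 2; substituting into the one remaining equation that mentions R gives: tup(Y, s(s(P)), P) =?= tup(tup(tup(c, 1, T), T, T), Y1, tup(tup(e, 2, 2), s(2), 2)).
Decompose tup/3: tup(s(1), tup(Y, tup(c, 1, T), tup(c, 1, T)), tup(Y, Y, 2)) =?= L,  e =?= e,  T =?= 1.
Bind L := tup(s(1), tup(Y, tup(c, 1, T), tup(c, 1, T)), tup(Y, Y, 2)); no other remaining equation mentions L.
Delete trivial equation e =?= e.
Bind T := 1; substituting into the remaining equation gives: tup(Y, s(s(P)), P) =?= tup(tup(tup(c, 1, 1), 1, 1), Y1, tup(tup(e, 2, 2), s(2), 2)). Substituting into the earlier bindings gives U := tup(c, 1, 1), L := tup(s(1), tup(Y, tup(c, 1, 1), tup(c, 1, 1)), tup(Y, Y, 2)).
Decompose tup/3: Y =?= tup(tup(c, 1, 1), 1, 1),  s(s(P)) =?= Y1,  P =?= tup(tup(e, 2, 2), s(2), 2).
Bind Y := tup(tup(c, 1, 1), 1, 1); no other remaining equation mentions Y. Substituting into the earlier binding gives L := tup(s(1), tup(tup(tup(c, 1, 1), 1, 1), tup(c, 1, 1), tup(c, 1, 1)), tup(tup(tup(c, 1, 1), 1, 1), tup(tup(c, 1, 1), 1, 1), 2)).
Bind Y1 := s(s(P)); no other remaining equation mentions Y1.
Bind P := tup(tup(e, 2, 2), s(2), 2). Substituting into the earlier bindings gives A := s(tup(tup(e, 2, 2), s(2), 2)), Y1 := s(s(tup(tup(e, 2, 2), s(2), 2))).
MGU = { U ↦ tup(c, 1, 1), A ↦ s(tup(tup(e, 2, 2), s(2), 2)), R ↦ 2, L ↦ tup(s(1), tup(tup(tup(c, 1, 1), 1, 1), tup(c, 1, 1), tup(c, 1, 1)), tup(tup(tup(c, 1, 1), 1, 1), tup(tup(c, 1, 1), 1, 1), 2)), T ↦ 1, Y ↦ tup(tup(c, 1, 1), 1, 1), Y1 ↦ s(s(tup(tup(e, 2, 2), s(2), 2))), P ↦ tup(tup(e, 2, 2), s(2), 2) }, so A ↦ s(tup(tup(e, 2, 2), s(2), 2)).

s(tup(tup(e, 2, 2), s(2), 2))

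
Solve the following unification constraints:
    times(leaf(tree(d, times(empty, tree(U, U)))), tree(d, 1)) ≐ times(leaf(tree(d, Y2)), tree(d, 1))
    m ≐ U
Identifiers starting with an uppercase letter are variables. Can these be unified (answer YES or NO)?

Decompose times/2: leaf(tree(d, times(empty, tree(U, U)))) ≐ leaf(tree(d, Y2)),  tree(d, 1) ≐ tree(d, 1).
Decompose leaf/1: tree(d, times(empty, tree(U, U))) ≐ tree(d, Y2).
Decompose tree/2: d ≐ d,  times(empty, tree(U, U)) ≐ Y2.
Delete trivial equation d ≐ d.
Bind Y2 := times(empty, tree(U, U)); no other remaining equation mentions Y2.
Delete trivial equation tree(d, 1) ≐ tree(d, 1).
Bind U := m. Substituting into the earlier binding gives Y2 := times(empty, tree(m, m)).
No equations remain and no clash or occurs-check failure arose, so a unifier exists.

YES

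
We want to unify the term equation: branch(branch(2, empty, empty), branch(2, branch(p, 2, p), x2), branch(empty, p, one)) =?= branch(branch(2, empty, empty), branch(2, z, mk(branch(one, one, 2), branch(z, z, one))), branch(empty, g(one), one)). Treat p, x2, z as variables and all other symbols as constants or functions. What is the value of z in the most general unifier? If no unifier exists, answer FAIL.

branch(g(one), 2, g(one))

Decompose branch/3: branch(2, empty, empty) =?= branch(2, empty, empty),  branch(2, branch(p, 2, p), x2) =?= branch(2, z, mk(branch(one, one, 2), branch(z, z, one))),  branch(empty, p, one) =?= branch(empty, g(one), one).
Delete trivial equation branch(2, empty, empty) =?= branch(2, empty, empty).
Decompose branch/3: 2 =?= 2,  branch(p, 2, p) =?= z,  x2 =?= mk(branch(one, one, 2), branch(z, z, one)).
Delete trivial equation 2 =?= 2.
Bind z := branch(p, 2, p); substituting into the one remaining equation that mentions z gives: x2 =?= mk(branch(one, one, 2), branch(branch(p, 2, p), branch(p, 2, p), one)).
Bind x2 := mk(branch(one, one, 2), branch(branch(p, 2, p), branch(p, 2, p), one)); no other remaining equation mentions x2.
Decompose branch/3: empty =?= empty,  p =?= g(one),  one =?= one.
Delete trivial equation empty =?= empty.
Bind p := g(one); no other remaining equation mentions p. Substituting into the earlier bindings gives z := branch(g(one), 2, g(one)), x2 := mk(branch(one, one, 2), branch(branch(g(one), 2, g(one)), branch(g(one), 2, g(one)), one)).
Delete trivial equation one =?= one.
MGU = { z -> branch(g(one), 2, g(one)), x2 -> mk(branch(one, one, 2), branch(branch(g(one), 2, g(one)), branch(g(one), 2, g(one)), one)), p -> g(one) }, so z -> branch(g(one), 2, g(one)).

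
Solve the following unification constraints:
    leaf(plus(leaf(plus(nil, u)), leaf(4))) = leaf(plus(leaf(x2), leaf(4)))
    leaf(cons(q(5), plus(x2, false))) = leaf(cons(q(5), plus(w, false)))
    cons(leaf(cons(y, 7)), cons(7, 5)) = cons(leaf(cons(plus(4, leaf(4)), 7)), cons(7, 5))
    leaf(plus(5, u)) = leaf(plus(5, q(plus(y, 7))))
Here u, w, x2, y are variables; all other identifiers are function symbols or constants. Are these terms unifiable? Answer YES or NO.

Decompose leaf/1: plus(leaf(plus(nil, u)), leaf(4)) = plus(leaf(x2), leaf(4)).
Decompose plus/2: leaf(plus(nil, u)) = leaf(x2),  leaf(4) = leaf(4).
Decompose leaf/1: plus(nil, u) = x2.
Bind x2 := plus(nil, u); substituting into the one remaining equation that mentions x2 gives: leaf(cons(q(5), plus(plus(nil, u), false))) = leaf(cons(q(5), plus(w, false))).
Delete trivial equation leaf(4) = leaf(4).
Decompose leaf/1: cons(q(5), plus(plus(nil, u), false)) = cons(q(5), plus(w, false)).
Decompose cons/2: q(5) = q(5),  plus(plus(nil, u), false) = plus(w, false).
Delete trivial equation q(5) = q(5).
Decompose plus/2: plus(nil, u) = w,  false = false.
Bind w := plus(nil, u); no other remaining equation mentions w.
Delete trivial equation false = false.
Decompose cons/2: leaf(cons(y, 7)) = leaf(cons(plus(4, leaf(4)), 7)),  cons(7, 5) = cons(7, 5).
Decompose leaf/1: cons(y, 7) = cons(plus(4, leaf(4)), 7).
Decompose cons/2: y = plus(4, leaf(4)),  7 = 7.
Bind y := plus(4, leaf(4)); substituting into the one remaining equation that mentions y gives: leaf(plus(5, u)) = leaf(plus(5, q(plus(plus(4, leaf(4)), 7)))).
Delete trivial equation 7 = 7.
Delete trivial equation cons(7, 5) = cons(7, 5).
Decompose leaf/1: plus(5, u) = plus(5, q(plus(plus(4, leaf(4)), 7))).
Decompose plus/2: 5 = 5,  u = q(plus(plus(4, leaf(4)), 7)).
Delete trivial equation 5 = 5.
Bind u := q(plus(plus(4, leaf(4)), 7)). Substituting into the earlier bindings gives x2 := plus(nil, q(plus(plus(4, leaf(4)), 7))), w := plus(nil, q(plus(plus(4, leaf(4)), 7))).
No equations remain and no clash or occurs-check failure arose, so a unifier exists.

YES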